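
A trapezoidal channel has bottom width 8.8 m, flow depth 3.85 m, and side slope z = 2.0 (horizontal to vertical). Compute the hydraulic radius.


For a trapezoidal section with side slope z:
A = (b + z*y)*y = (8.8 + 2.0*3.85)*3.85 = 63.525 m^2.
P = b + 2*y*sqrt(1 + z^2) = 8.8 + 2*3.85*sqrt(1 + 2.0^2) = 26.018 m.
R = A/P = 63.525 / 26.018 = 2.4416 m.

2.4416


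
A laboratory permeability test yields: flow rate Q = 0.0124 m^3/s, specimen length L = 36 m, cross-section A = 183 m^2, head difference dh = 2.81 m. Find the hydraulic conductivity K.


From K = Q*L / (A*dh):
Numerator: Q*L = 0.0124 * 36 = 0.4464.
Denominator: A*dh = 183 * 2.81 = 514.23.
K = 0.4464 / 514.23 = 0.000868 m/s.

0.000868


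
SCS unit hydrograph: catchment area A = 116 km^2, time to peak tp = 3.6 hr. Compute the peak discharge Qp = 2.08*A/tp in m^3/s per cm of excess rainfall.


SCS formula: Qp = 2.08 * A / tp.
Qp = 2.08 * 116 / 3.6
   = 241.28 / 3.6
   = 67.02 m^3/s per cm.

67.02


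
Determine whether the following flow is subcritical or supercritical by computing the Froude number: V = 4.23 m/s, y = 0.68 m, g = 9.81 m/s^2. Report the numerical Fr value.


The Froude number is defined as Fr = V / sqrt(g*y).
g*y = 9.81 * 0.68 = 6.6708.
sqrt(g*y) = sqrt(6.6708) = 2.5828.
Fr = 4.23 / 2.5828 = 1.6378.
Since Fr > 1, the flow is supercritical.

1.6378


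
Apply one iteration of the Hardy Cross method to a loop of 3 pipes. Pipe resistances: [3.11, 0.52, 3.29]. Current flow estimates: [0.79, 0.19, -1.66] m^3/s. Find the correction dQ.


Numerator terms (r*Q*|Q|): 3.11*0.79*|0.79| = 1.941; 0.52*0.19*|0.19| = 0.0188; 3.29*-1.66*|-1.66| = -9.0659.
Sum of numerator = -7.1062.
Denominator terms (r*|Q|): 3.11*|0.79| = 2.4569; 0.52*|0.19| = 0.0988; 3.29*|-1.66| = 5.4614.
2 * sum of denominator = 2 * 8.0171 = 16.0342.
dQ = --7.1062 / 16.0342 = 0.4432 m^3/s.

0.4432


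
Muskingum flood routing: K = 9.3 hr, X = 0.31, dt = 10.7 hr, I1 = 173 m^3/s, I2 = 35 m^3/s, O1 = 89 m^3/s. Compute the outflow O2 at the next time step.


Muskingum coefficients:
denom = 2*K*(1-X) + dt = 2*9.3*(1-0.31) + 10.7 = 23.534.
C0 = (dt - 2*K*X)/denom = (10.7 - 2*9.3*0.31)/23.534 = 0.2097.
C1 = (dt + 2*K*X)/denom = (10.7 + 2*9.3*0.31)/23.534 = 0.6997.
C2 = (2*K*(1-X) - dt)/denom = 0.0907.
O2 = C0*I2 + C1*I1 + C2*O1
   = 0.2097*35 + 0.6997*173 + 0.0907*89
   = 136.45 m^3/s.

136.45


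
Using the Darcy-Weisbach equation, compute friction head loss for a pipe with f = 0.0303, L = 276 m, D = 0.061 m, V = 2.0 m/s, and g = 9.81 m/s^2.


Darcy-Weisbach equation: h_f = f * (L/D) * V^2/(2g).
f * L/D = 0.0303 * 276/0.061 = 137.0951.
V^2/(2g) = 2.0^2 / (2*9.81) = 4.0 / 19.62 = 0.2039 m.
h_f = 137.0951 * 0.2039 = 27.95 m.

27.95


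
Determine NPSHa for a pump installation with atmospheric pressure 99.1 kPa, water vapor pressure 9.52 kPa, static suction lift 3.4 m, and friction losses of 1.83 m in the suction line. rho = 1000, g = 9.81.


NPSHa = p_atm/(rho*g) - z_s - hf_s - p_vap/(rho*g).
p_atm/(rho*g) = 99.1*1000 / (1000*9.81) = 10.102 m.
p_vap/(rho*g) = 9.52*1000 / (1000*9.81) = 0.97 m.
NPSHa = 10.102 - 3.4 - 1.83 - 0.97
      = 3.9 m.

3.9


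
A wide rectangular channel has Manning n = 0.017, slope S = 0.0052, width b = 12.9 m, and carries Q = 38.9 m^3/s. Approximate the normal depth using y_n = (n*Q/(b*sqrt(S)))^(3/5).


We use the wide-channel approximation y_n = (n*Q/(b*sqrt(S)))^(3/5).
sqrt(S) = sqrt(0.0052) = 0.072111.
Numerator: n*Q = 0.017 * 38.9 = 0.6613.
Denominator: b*sqrt(S) = 12.9 * 0.072111 = 0.930232.
arg = 0.7109.
y_n = 0.7109^(3/5) = 0.8149 m.

0.8149


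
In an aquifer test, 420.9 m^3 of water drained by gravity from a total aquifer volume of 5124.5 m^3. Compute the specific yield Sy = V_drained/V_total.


Specific yield Sy = Volume drained / Total volume.
Sy = 420.9 / 5124.5
   = 0.0821.

0.0821


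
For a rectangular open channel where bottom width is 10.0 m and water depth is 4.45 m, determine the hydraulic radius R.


For a rectangular section:
Flow area A = b * y = 10.0 * 4.45 = 44.5 m^2.
Wetted perimeter P = b + 2y = 10.0 + 2*4.45 = 18.9 m.
Hydraulic radius R = A/P = 44.5 / 18.9 = 2.3545 m.

2.3545


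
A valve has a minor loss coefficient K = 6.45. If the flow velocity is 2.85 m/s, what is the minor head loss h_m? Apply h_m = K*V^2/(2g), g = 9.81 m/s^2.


Minor loss formula: h_m = K * V^2/(2g).
V^2 = 2.85^2 = 8.1225.
V^2/(2g) = 8.1225 / 19.62 = 0.414 m.
h_m = 6.45 * 0.414 = 2.6702 m.

2.6702


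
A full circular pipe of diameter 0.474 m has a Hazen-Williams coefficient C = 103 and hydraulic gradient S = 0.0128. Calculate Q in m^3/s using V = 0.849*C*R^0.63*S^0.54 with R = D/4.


For a full circular pipe, R = D/4 = 0.474/4 = 0.1185 m.
V = 0.849 * 103 * 0.1185^0.63 * 0.0128^0.54
  = 0.849 * 103 * 0.260881 * 0.095037
  = 2.1681 m/s.
Pipe area A = pi*D^2/4 = pi*0.474^2/4 = 0.1765 m^2.
Q = A * V = 0.1765 * 2.1681 = 0.3826 m^3/s.

0.3826


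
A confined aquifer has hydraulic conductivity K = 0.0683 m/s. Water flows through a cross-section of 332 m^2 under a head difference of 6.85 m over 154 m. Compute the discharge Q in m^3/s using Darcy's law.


Darcy's law: Q = K * A * i, where i = dh/L.
Hydraulic gradient i = 6.85 / 154 = 0.044481.
Q = 0.0683 * 332 * 0.044481
  = 1.0086 m^3/s.

1.0086


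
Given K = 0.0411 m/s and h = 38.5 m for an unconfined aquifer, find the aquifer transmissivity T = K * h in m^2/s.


Transmissivity is defined as T = K * h.
T = 0.0411 * 38.5
  = 1.5823 m^2/s.

1.5823


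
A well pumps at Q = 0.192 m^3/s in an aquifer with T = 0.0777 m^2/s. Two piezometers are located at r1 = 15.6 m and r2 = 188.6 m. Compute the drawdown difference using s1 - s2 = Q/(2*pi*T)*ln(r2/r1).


Thiem equation: s1 - s2 = Q/(2*pi*T) * ln(r2/r1).
ln(r2/r1) = ln(188.6/15.6) = 2.4924.
Q/(2*pi*T) = 0.192 / (2*pi*0.0777) = 0.192 / 0.4882 = 0.3933.
s1 - s2 = 0.3933 * 2.4924 = 0.9802 m.

0.9802


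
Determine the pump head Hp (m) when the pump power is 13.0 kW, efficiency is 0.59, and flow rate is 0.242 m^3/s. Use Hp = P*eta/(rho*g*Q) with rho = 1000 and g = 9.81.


Pump head formula: Hp = P * eta / (rho * g * Q).
Numerator: P * eta = 13.0 * 1000 * 0.59 = 7670.0 W.
Denominator: rho * g * Q = 1000 * 9.81 * 0.242 = 2374.02.
Hp = 7670.0 / 2374.02 = 3.23 m.

3.23


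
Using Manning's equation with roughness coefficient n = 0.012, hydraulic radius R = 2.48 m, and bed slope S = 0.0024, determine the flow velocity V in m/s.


Manning's equation gives V = (1/n) * R^(2/3) * S^(1/2).
First, compute R^(2/3) = 2.48^(2/3) = 1.8322.
Next, S^(1/2) = 0.0024^(1/2) = 0.04899.
Then 1/n = 1/0.012 = 83.33.
V = 83.33 * 1.8322 * 0.04899 = 7.4798 m/s.

7.4798


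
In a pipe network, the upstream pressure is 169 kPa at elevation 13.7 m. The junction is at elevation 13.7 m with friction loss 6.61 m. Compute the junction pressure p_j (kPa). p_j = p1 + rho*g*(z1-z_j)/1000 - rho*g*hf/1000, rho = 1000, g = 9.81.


Junction pressure: p_j = p1 + rho*g*(z1 - z_j)/1000 - rho*g*hf/1000.
Elevation term = 1000*9.81*(13.7 - 13.7)/1000 = 0.0 kPa.
Friction term = 1000*9.81*6.61/1000 = 64.844 kPa.
p_j = 169 + 0.0 - 64.844 = 104.16 kPa.

104.16


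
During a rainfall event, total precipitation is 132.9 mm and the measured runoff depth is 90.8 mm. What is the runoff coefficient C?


The runoff coefficient C = runoff depth / rainfall depth.
C = 90.8 / 132.9
  = 0.6832.

0.6832


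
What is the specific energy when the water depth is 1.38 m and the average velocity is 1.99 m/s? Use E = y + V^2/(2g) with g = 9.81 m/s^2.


Specific energy E = y + V^2/(2g).
Velocity head = V^2/(2g) = 1.99^2 / (2*9.81) = 3.9601 / 19.62 = 0.2018 m.
E = 1.38 + 0.2018 = 1.5818 m.

1.5818


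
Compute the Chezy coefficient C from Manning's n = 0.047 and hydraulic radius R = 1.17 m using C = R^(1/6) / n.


The Chezy coefficient relates to Manning's n through C = R^(1/6) / n.
R^(1/6) = 1.17^(1/6) = 1.026513.
C = 1.026513 / 0.047 = 21.84 m^(1/2)/s.

21.84


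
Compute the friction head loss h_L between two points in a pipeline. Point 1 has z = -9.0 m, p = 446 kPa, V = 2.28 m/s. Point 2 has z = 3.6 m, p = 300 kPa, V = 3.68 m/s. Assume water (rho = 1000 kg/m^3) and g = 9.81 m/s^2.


Total head at each section: H = z + p/(rho*g) + V^2/(2g).
H1 = -9.0 + 446*1000/(1000*9.81) + 2.28^2/(2*9.81)
   = -9.0 + 45.464 + 0.265
   = 36.729 m.
H2 = 3.6 + 300*1000/(1000*9.81) + 3.68^2/(2*9.81)
   = 3.6 + 30.581 + 0.6902
   = 34.871 m.
h_L = H1 - H2 = 36.729 - 34.871 = 1.857 m.

1.857


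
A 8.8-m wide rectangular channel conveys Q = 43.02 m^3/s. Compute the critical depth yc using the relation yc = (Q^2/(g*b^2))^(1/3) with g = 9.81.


Using yc = (Q^2 / (g * b^2))^(1/3):
Q^2 = 43.02^2 = 1850.72.
g * b^2 = 9.81 * 8.8^2 = 9.81 * 77.44 = 759.69.
Q^2 / (g*b^2) = 1850.72 / 759.69 = 2.4362.
yc = 2.4362^(1/3) = 1.3456 m.

1.3456


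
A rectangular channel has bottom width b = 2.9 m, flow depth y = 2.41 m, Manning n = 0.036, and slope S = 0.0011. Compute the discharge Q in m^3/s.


For a rectangular channel, the cross-sectional area A = b * y = 2.9 * 2.41 = 6.99 m^2.
The wetted perimeter P = b + 2y = 2.9 + 2*2.41 = 7.72 m.
Hydraulic radius R = A/P = 6.99/7.72 = 0.9053 m.
Velocity V = (1/n)*R^(2/3)*S^(1/2) = (1/0.036)*0.9053^(2/3)*0.0011^(1/2) = 0.8622 m/s.
Discharge Q = A * V = 6.99 * 0.8622 = 6.026 m^3/s.

6.026


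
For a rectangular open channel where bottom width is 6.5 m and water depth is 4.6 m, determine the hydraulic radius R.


For a rectangular section:
Flow area A = b * y = 6.5 * 4.6 = 29.9 m^2.
Wetted perimeter P = b + 2y = 6.5 + 2*4.6 = 15.7 m.
Hydraulic radius R = A/P = 29.9 / 15.7 = 1.9045 m.

1.9045


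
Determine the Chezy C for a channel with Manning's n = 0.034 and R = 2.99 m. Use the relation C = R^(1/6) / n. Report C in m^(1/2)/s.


The Chezy coefficient relates to Manning's n through C = R^(1/6) / n.
R^(1/6) = 2.99^(1/6) = 1.200269.
C = 1.200269 / 0.034 = 35.3 m^(1/2)/s.

35.3


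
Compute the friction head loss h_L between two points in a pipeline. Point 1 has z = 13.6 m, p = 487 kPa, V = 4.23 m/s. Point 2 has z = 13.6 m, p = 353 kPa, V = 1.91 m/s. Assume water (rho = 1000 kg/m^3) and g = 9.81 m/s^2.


Total head at each section: H = z + p/(rho*g) + V^2/(2g).
H1 = 13.6 + 487*1000/(1000*9.81) + 4.23^2/(2*9.81)
   = 13.6 + 49.643 + 0.912
   = 64.155 m.
H2 = 13.6 + 353*1000/(1000*9.81) + 1.91^2/(2*9.81)
   = 13.6 + 35.984 + 0.1859
   = 49.77 m.
h_L = H1 - H2 = 64.155 - 49.77 = 14.386 m.

14.386


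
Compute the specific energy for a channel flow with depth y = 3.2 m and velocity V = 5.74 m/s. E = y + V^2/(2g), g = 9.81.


Specific energy E = y + V^2/(2g).
Velocity head = V^2/(2g) = 5.74^2 / (2*9.81) = 32.9476 / 19.62 = 1.6793 m.
E = 3.2 + 1.6793 = 4.8793 m.

4.8793


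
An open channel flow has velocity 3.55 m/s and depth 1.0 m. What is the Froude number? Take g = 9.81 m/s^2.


The Froude number is defined as Fr = V / sqrt(g*y).
g*y = 9.81 * 1.0 = 9.81.
sqrt(g*y) = sqrt(9.81) = 3.1321.
Fr = 3.55 / 3.1321 = 1.1334.

1.1334


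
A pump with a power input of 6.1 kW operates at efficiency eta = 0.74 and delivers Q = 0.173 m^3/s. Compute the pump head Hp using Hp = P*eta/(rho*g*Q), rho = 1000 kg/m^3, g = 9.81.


Pump head formula: Hp = P * eta / (rho * g * Q).
Numerator: P * eta = 6.1 * 1000 * 0.74 = 4514.0 W.
Denominator: rho * g * Q = 1000 * 9.81 * 0.173 = 1697.13.
Hp = 4514.0 / 1697.13 = 2.66 m.

2.66


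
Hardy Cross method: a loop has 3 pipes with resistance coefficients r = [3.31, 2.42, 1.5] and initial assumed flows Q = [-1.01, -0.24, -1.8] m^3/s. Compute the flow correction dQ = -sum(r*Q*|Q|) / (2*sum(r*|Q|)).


Numerator terms (r*Q*|Q|): 3.31*-1.01*|-1.01| = -3.3765; 2.42*-0.24*|-0.24| = -0.1394; 1.5*-1.8*|-1.8| = -4.86.
Sum of numerator = -8.3759.
Denominator terms (r*|Q|): 3.31*|-1.01| = 3.3431; 2.42*|-0.24| = 0.5808; 1.5*|-1.8| = 2.7.
2 * sum of denominator = 2 * 6.6239 = 13.2478.
dQ = --8.3759 / 13.2478 = 0.6323 m^3/s.

0.6323


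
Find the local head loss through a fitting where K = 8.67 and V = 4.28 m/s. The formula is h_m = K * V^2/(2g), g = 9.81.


Minor loss formula: h_m = K * V^2/(2g).
V^2 = 4.28^2 = 18.3184.
V^2/(2g) = 18.3184 / 19.62 = 0.9337 m.
h_m = 8.67 * 0.9337 = 8.0948 m.

8.0948


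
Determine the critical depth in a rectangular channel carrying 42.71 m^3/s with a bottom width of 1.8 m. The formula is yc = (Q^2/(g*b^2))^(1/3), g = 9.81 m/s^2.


Using yc = (Q^2 / (g * b^2))^(1/3):
Q^2 = 42.71^2 = 1824.14.
g * b^2 = 9.81 * 1.8^2 = 9.81 * 3.24 = 31.78.
Q^2 / (g*b^2) = 1824.14 / 31.78 = 57.399.
yc = 57.399^(1/3) = 3.8573 m.

3.8573


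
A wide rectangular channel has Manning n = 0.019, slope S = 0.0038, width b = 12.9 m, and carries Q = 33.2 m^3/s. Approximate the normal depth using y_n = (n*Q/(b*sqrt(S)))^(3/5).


We use the wide-channel approximation y_n = (n*Q/(b*sqrt(S)))^(3/5).
sqrt(S) = sqrt(0.0038) = 0.061644.
Numerator: n*Q = 0.019 * 33.2 = 0.6308.
Denominator: b*sqrt(S) = 12.9 * 0.061644 = 0.795208.
arg = 0.7933.
y_n = 0.7933^(3/5) = 0.8703 m.

0.8703


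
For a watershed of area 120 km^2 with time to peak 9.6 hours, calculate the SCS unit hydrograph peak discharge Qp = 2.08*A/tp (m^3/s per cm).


SCS formula: Qp = 2.08 * A / tp.
Qp = 2.08 * 120 / 9.6
   = 249.6 / 9.6
   = 26.0 m^3/s per cm.

26.0


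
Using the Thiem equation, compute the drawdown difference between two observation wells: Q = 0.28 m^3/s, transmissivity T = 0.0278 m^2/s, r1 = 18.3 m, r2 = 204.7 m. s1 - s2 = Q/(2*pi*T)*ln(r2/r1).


Thiem equation: s1 - s2 = Q/(2*pi*T) * ln(r2/r1).
ln(r2/r1) = ln(204.7/18.3) = 2.4146.
Q/(2*pi*T) = 0.28 / (2*pi*0.0278) = 0.28 / 0.1747 = 1.603.
s1 - s2 = 1.603 * 2.4146 = 3.8707 m.

3.8707


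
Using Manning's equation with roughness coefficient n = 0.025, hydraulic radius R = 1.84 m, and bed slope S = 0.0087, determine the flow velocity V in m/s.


Manning's equation gives V = (1/n) * R^(2/3) * S^(1/2).
First, compute R^(2/3) = 1.84^(2/3) = 1.5016.
Next, S^(1/2) = 0.0087^(1/2) = 0.093274.
Then 1/n = 1/0.025 = 40.0.
V = 40.0 * 1.5016 * 0.093274 = 5.6023 m/s.

5.6023


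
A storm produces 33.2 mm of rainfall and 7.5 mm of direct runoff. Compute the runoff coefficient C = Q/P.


The runoff coefficient C = runoff depth / rainfall depth.
C = 7.5 / 33.2
  = 0.2259.

0.2259


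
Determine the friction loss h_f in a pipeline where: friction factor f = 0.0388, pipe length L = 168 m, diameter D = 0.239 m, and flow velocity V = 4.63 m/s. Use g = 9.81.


Darcy-Weisbach equation: h_f = f * (L/D) * V^2/(2g).
f * L/D = 0.0388 * 168/0.239 = 27.2736.
V^2/(2g) = 4.63^2 / (2*9.81) = 21.4369 / 19.62 = 1.0926 m.
h_f = 27.2736 * 1.0926 = 29.799 m.

29.799


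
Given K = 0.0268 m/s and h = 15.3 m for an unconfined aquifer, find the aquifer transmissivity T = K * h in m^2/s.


Transmissivity is defined as T = K * h.
T = 0.0268 * 15.3
  = 0.41 m^2/s.

0.41


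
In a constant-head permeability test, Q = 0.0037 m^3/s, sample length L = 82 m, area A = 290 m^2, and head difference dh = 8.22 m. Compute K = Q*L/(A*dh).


From K = Q*L / (A*dh):
Numerator: Q*L = 0.0037 * 82 = 0.3034.
Denominator: A*dh = 290 * 8.22 = 2383.8.
K = 0.3034 / 2383.8 = 0.000127 m/s.

0.000127


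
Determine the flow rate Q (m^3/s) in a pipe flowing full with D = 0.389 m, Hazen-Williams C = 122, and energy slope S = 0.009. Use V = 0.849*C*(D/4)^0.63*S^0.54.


For a full circular pipe, R = D/4 = 0.389/4 = 0.0973 m.
V = 0.849 * 122 * 0.0973^0.63 * 0.009^0.54
  = 0.849 * 122 * 0.230341 * 0.078576
  = 1.8747 m/s.
Pipe area A = pi*D^2/4 = pi*0.389^2/4 = 0.1188 m^2.
Q = A * V = 0.1188 * 1.8747 = 0.2228 m^3/s.

0.2228


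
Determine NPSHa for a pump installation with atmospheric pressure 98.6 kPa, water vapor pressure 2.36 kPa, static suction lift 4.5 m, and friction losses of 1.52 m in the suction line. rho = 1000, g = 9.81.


NPSHa = p_atm/(rho*g) - z_s - hf_s - p_vap/(rho*g).
p_atm/(rho*g) = 98.6*1000 / (1000*9.81) = 10.051 m.
p_vap/(rho*g) = 2.36*1000 / (1000*9.81) = 0.241 m.
NPSHa = 10.051 - 4.5 - 1.52 - 0.241
      = 3.79 m.

3.79


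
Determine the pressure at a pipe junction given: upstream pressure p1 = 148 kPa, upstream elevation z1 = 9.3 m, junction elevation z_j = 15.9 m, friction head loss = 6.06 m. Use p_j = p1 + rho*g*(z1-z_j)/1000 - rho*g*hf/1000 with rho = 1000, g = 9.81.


Junction pressure: p_j = p1 + rho*g*(z1 - z_j)/1000 - rho*g*hf/1000.
Elevation term = 1000*9.81*(9.3 - 15.9)/1000 = -64.746 kPa.
Friction term = 1000*9.81*6.06/1000 = 59.449 kPa.
p_j = 148 + -64.746 - 59.449 = 23.81 kPa.

23.81


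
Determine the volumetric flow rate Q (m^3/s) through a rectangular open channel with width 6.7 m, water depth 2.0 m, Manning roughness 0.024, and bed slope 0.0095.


For a rectangular channel, the cross-sectional area A = b * y = 6.7 * 2.0 = 13.4 m^2.
The wetted perimeter P = b + 2y = 6.7 + 2*2.0 = 10.7 m.
Hydraulic radius R = A/P = 13.4/10.7 = 1.2523 m.
Velocity V = (1/n)*R^(2/3)*S^(1/2) = (1/0.024)*1.2523^(2/3)*0.0095^(1/2) = 4.7184 m/s.
Discharge Q = A * V = 13.4 * 4.7184 = 63.227 m^3/s.

63.227


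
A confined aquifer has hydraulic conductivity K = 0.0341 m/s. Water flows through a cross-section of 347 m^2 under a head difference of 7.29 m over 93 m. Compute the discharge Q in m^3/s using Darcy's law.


Darcy's law: Q = K * A * i, where i = dh/L.
Hydraulic gradient i = 7.29 / 93 = 0.078387.
Q = 0.0341 * 347 * 0.078387
  = 0.9275 m^3/s.

0.9275


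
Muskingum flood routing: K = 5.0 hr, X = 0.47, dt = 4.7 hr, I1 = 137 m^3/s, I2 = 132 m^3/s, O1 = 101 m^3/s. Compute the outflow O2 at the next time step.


Muskingum coefficients:
denom = 2*K*(1-X) + dt = 2*5.0*(1-0.47) + 4.7 = 10.0.
C0 = (dt - 2*K*X)/denom = (4.7 - 2*5.0*0.47)/10.0 = 0.0.
C1 = (dt + 2*K*X)/denom = (4.7 + 2*5.0*0.47)/10.0 = 0.94.
C2 = (2*K*(1-X) - dt)/denom = 0.06.
O2 = C0*I2 + C1*I1 + C2*O1
   = 0.0*132 + 0.94*137 + 0.06*101
   = 134.84 m^3/s.

134.84


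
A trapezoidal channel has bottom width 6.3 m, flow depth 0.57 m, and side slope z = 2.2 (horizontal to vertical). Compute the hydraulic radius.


For a trapezoidal section with side slope z:
A = (b + z*y)*y = (6.3 + 2.2*0.57)*0.57 = 4.306 m^2.
P = b + 2*y*sqrt(1 + z^2) = 6.3 + 2*0.57*sqrt(1 + 2.2^2) = 9.055 m.
R = A/P = 4.306 / 9.055 = 0.4755 m.

0.4755


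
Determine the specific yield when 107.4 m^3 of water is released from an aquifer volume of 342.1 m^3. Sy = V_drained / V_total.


Specific yield Sy = Volume drained / Total volume.
Sy = 107.4 / 342.1
   = 0.3139.

0.3139


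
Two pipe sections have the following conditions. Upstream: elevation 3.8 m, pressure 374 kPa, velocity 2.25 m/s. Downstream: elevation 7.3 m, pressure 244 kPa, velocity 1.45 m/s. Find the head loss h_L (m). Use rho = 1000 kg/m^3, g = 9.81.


Total head at each section: H = z + p/(rho*g) + V^2/(2g).
H1 = 3.8 + 374*1000/(1000*9.81) + 2.25^2/(2*9.81)
   = 3.8 + 38.124 + 0.258
   = 42.182 m.
H2 = 7.3 + 244*1000/(1000*9.81) + 1.45^2/(2*9.81)
   = 7.3 + 24.873 + 0.1072
   = 32.28 m.
h_L = H1 - H2 = 42.182 - 32.28 = 9.903 m.

9.903


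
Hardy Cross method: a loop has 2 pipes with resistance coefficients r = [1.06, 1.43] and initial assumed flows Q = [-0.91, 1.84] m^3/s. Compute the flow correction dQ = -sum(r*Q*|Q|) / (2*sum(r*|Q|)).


Numerator terms (r*Q*|Q|): 1.06*-0.91*|-0.91| = -0.8778; 1.43*1.84*|1.84| = 4.8414.
Sum of numerator = 3.9636.
Denominator terms (r*|Q|): 1.06*|-0.91| = 0.9646; 1.43*|1.84| = 2.6312.
2 * sum of denominator = 2 * 3.5958 = 7.1916.
dQ = -3.9636 / 7.1916 = -0.5511 m^3/s.

-0.5511


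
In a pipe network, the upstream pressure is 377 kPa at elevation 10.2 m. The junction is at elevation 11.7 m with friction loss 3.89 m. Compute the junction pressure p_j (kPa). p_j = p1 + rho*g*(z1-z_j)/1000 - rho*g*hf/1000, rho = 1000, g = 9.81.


Junction pressure: p_j = p1 + rho*g*(z1 - z_j)/1000 - rho*g*hf/1000.
Elevation term = 1000*9.81*(10.2 - 11.7)/1000 = -14.715 kPa.
Friction term = 1000*9.81*3.89/1000 = 38.161 kPa.
p_j = 377 + -14.715 - 38.161 = 324.12 kPa.

324.12


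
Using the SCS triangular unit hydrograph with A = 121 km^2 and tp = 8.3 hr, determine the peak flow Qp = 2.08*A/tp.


SCS formula: Qp = 2.08 * A / tp.
Qp = 2.08 * 121 / 8.3
   = 251.68 / 8.3
   = 30.32 m^3/s per cm.

30.32


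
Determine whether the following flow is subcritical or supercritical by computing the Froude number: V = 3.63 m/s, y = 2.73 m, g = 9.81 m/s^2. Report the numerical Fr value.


The Froude number is defined as Fr = V / sqrt(g*y).
g*y = 9.81 * 2.73 = 26.7813.
sqrt(g*y) = sqrt(26.7813) = 5.1751.
Fr = 3.63 / 5.1751 = 0.7014.
Since Fr < 1, the flow is subcritical.

0.7014


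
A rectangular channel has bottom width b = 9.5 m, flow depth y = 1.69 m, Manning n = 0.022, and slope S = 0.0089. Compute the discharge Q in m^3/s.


For a rectangular channel, the cross-sectional area A = b * y = 9.5 * 1.69 = 16.05 m^2.
The wetted perimeter P = b + 2y = 9.5 + 2*1.69 = 12.88 m.
Hydraulic radius R = A/P = 16.05/12.88 = 1.2465 m.
Velocity V = (1/n)*R^(2/3)*S^(1/2) = (1/0.022)*1.2465^(2/3)*0.0089^(1/2) = 4.9667 m/s.
Discharge Q = A * V = 16.05 * 4.9667 = 79.74 m^3/s.

79.74


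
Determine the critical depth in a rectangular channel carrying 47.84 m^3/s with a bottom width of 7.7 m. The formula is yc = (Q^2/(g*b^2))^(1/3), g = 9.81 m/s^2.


Using yc = (Q^2 / (g * b^2))^(1/3):
Q^2 = 47.84^2 = 2288.67.
g * b^2 = 9.81 * 7.7^2 = 9.81 * 59.29 = 581.63.
Q^2 / (g*b^2) = 2288.67 / 581.63 = 3.9349.
yc = 3.9349^(1/3) = 1.5787 m.

1.5787


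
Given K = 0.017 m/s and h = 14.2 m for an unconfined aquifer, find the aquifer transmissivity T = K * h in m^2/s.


Transmissivity is defined as T = K * h.
T = 0.017 * 14.2
  = 0.2414 m^2/s.

0.2414


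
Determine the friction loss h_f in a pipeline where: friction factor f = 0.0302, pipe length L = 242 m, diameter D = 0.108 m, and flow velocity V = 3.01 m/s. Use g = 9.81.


Darcy-Weisbach equation: h_f = f * (L/D) * V^2/(2g).
f * L/D = 0.0302 * 242/0.108 = 67.6704.
V^2/(2g) = 3.01^2 / (2*9.81) = 9.0601 / 19.62 = 0.4618 m.
h_f = 67.6704 * 0.4618 = 31.249 m.

31.249


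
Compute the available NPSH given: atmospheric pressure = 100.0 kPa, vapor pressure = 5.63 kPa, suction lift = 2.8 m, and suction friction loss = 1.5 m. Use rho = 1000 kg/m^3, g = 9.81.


NPSHa = p_atm/(rho*g) - z_s - hf_s - p_vap/(rho*g).
p_atm/(rho*g) = 100.0*1000 / (1000*9.81) = 10.194 m.
p_vap/(rho*g) = 5.63*1000 / (1000*9.81) = 0.574 m.
NPSHa = 10.194 - 2.8 - 1.5 - 0.574
      = 5.32 m.

5.32


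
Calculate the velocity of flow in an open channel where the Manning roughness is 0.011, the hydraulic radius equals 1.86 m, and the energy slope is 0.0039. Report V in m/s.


Manning's equation gives V = (1/n) * R^(2/3) * S^(1/2).
First, compute R^(2/3) = 1.86^(2/3) = 1.5124.
Next, S^(1/2) = 0.0039^(1/2) = 0.06245.
Then 1/n = 1/0.011 = 90.91.
V = 90.91 * 1.5124 * 0.06245 = 8.5865 m/s.

8.5865


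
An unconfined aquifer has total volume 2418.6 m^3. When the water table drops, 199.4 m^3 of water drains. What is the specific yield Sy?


Specific yield Sy = Volume drained / Total volume.
Sy = 199.4 / 2418.6
   = 0.0824.

0.0824


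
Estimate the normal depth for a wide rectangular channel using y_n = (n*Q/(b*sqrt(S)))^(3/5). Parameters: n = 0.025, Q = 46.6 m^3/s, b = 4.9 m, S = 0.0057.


We use the wide-channel approximation y_n = (n*Q/(b*sqrt(S)))^(3/5).
sqrt(S) = sqrt(0.0057) = 0.075498.
Numerator: n*Q = 0.025 * 46.6 = 1.165.
Denominator: b*sqrt(S) = 4.9 * 0.075498 = 0.36994.
arg = 3.1491.
y_n = 3.1491^(3/5) = 1.9903 m.

1.9903


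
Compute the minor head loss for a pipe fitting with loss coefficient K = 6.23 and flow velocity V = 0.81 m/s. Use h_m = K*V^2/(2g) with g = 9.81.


Minor loss formula: h_m = K * V^2/(2g).
V^2 = 0.81^2 = 0.6561.
V^2/(2g) = 0.6561 / 19.62 = 0.0334 m.
h_m = 6.23 * 0.0334 = 0.2083 m.

0.2083


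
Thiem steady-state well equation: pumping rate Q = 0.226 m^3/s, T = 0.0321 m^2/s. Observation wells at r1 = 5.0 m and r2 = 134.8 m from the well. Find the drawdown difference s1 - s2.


Thiem equation: s1 - s2 = Q/(2*pi*T) * ln(r2/r1).
ln(r2/r1) = ln(134.8/5.0) = 3.2944.
Q/(2*pi*T) = 0.226 / (2*pi*0.0321) = 0.226 / 0.2017 = 1.1205.
s1 - s2 = 1.1205 * 3.2944 = 3.6914 m.

3.6914


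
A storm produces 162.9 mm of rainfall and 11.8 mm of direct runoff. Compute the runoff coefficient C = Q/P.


The runoff coefficient C = runoff depth / rainfall depth.
C = 11.8 / 162.9
  = 0.0724.

0.0724


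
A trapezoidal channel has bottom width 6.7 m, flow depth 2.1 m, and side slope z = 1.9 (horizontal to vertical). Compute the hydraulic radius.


For a trapezoidal section with side slope z:
A = (b + z*y)*y = (6.7 + 1.9*2.1)*2.1 = 22.449 m^2.
P = b + 2*y*sqrt(1 + z^2) = 6.7 + 2*2.1*sqrt(1 + 1.9^2) = 15.718 m.
R = A/P = 22.449 / 15.718 = 1.4283 m.

1.4283


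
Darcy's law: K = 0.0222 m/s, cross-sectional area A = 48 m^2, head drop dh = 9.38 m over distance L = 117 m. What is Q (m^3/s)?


Darcy's law: Q = K * A * i, where i = dh/L.
Hydraulic gradient i = 9.38 / 117 = 0.080171.
Q = 0.0222 * 48 * 0.080171
  = 0.0854 m^3/s.

0.0854


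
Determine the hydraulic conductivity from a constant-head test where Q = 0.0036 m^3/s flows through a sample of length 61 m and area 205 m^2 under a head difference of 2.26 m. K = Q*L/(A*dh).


From K = Q*L / (A*dh):
Numerator: Q*L = 0.0036 * 61 = 0.2196.
Denominator: A*dh = 205 * 2.26 = 463.3.
K = 0.2196 / 463.3 = 0.000474 m/s.

0.000474


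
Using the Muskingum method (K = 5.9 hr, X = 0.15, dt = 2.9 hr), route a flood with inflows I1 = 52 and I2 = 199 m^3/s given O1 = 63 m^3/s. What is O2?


Muskingum coefficients:
denom = 2*K*(1-X) + dt = 2*5.9*(1-0.15) + 2.9 = 12.93.
C0 = (dt - 2*K*X)/denom = (2.9 - 2*5.9*0.15)/12.93 = 0.0874.
C1 = (dt + 2*K*X)/denom = (2.9 + 2*5.9*0.15)/12.93 = 0.3612.
C2 = (2*K*(1-X) - dt)/denom = 0.5514.
O2 = C0*I2 + C1*I1 + C2*O1
   = 0.0874*199 + 0.3612*52 + 0.5514*63
   = 70.91 m^3/s.

70.91


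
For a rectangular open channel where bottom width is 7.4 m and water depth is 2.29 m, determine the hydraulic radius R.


For a rectangular section:
Flow area A = b * y = 7.4 * 2.29 = 16.95 m^2.
Wetted perimeter P = b + 2y = 7.4 + 2*2.29 = 11.98 m.
Hydraulic radius R = A/P = 16.95 / 11.98 = 1.4145 m.

1.4145


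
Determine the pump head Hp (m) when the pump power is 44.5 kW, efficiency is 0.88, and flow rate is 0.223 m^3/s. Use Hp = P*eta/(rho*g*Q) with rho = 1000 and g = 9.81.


Pump head formula: Hp = P * eta / (rho * g * Q).
Numerator: P * eta = 44.5 * 1000 * 0.88 = 39160.0 W.
Denominator: rho * g * Q = 1000 * 9.81 * 0.223 = 2187.63.
Hp = 39160.0 / 2187.63 = 17.9 m.

17.9


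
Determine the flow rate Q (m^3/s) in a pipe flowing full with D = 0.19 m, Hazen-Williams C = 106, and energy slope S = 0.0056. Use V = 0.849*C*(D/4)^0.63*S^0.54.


For a full circular pipe, R = D/4 = 0.19/4 = 0.0475 m.
V = 0.849 * 106 * 0.0475^0.63 * 0.0056^0.54
  = 0.849 * 106 * 0.146662 * 0.060817
  = 0.8027 m/s.
Pipe area A = pi*D^2/4 = pi*0.19^2/4 = 0.0284 m^2.
Q = A * V = 0.0284 * 0.8027 = 0.0228 m^3/s.

0.0228


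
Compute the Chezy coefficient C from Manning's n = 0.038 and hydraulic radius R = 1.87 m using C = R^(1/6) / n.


The Chezy coefficient relates to Manning's n through C = R^(1/6) / n.
R^(1/6) = 1.87^(1/6) = 1.109959.
C = 1.109959 / 0.038 = 29.21 m^(1/2)/s.

29.21


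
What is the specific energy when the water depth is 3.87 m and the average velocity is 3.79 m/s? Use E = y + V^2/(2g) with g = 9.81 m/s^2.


Specific energy E = y + V^2/(2g).
Velocity head = V^2/(2g) = 3.79^2 / (2*9.81) = 14.3641 / 19.62 = 0.7321 m.
E = 3.87 + 0.7321 = 4.6021 m.

4.6021


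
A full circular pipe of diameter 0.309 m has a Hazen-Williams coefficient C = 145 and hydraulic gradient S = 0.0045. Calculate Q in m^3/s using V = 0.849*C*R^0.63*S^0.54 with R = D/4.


For a full circular pipe, R = D/4 = 0.309/4 = 0.0772 m.
V = 0.849 * 145 * 0.0772^0.63 * 0.0045^0.54
  = 0.849 * 145 * 0.19924 * 0.054042
  = 1.3255 m/s.
Pipe area A = pi*D^2/4 = pi*0.309^2/4 = 0.075 m^2.
Q = A * V = 0.075 * 1.3255 = 0.0994 m^3/s.

0.0994


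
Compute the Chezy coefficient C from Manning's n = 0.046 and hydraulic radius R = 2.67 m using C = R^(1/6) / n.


The Chezy coefficient relates to Manning's n through C = R^(1/6) / n.
R^(1/6) = 2.67^(1/6) = 1.177837.
C = 1.177837 / 0.046 = 25.61 m^(1/2)/s.

25.61


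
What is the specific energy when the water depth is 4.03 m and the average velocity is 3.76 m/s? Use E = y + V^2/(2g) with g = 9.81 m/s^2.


Specific energy E = y + V^2/(2g).
Velocity head = V^2/(2g) = 3.76^2 / (2*9.81) = 14.1376 / 19.62 = 0.7206 m.
E = 4.03 + 0.7206 = 4.7506 m.

4.7506


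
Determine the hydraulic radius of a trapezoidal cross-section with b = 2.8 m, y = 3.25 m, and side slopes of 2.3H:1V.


For a trapezoidal section with side slope z:
A = (b + z*y)*y = (2.8 + 2.3*3.25)*3.25 = 33.394 m^2.
P = b + 2*y*sqrt(1 + z^2) = 2.8 + 2*3.25*sqrt(1 + 2.3^2) = 19.102 m.
R = A/P = 33.394 / 19.102 = 1.7482 m.

1.7482


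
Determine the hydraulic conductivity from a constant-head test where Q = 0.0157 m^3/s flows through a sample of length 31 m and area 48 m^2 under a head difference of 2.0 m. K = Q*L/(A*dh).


From K = Q*L / (A*dh):
Numerator: Q*L = 0.0157 * 31 = 0.4867.
Denominator: A*dh = 48 * 2.0 = 96.0.
K = 0.4867 / 96.0 = 0.00507 m/s.

0.00507


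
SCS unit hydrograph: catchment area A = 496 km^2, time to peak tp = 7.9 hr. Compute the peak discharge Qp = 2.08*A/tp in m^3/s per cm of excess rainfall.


SCS formula: Qp = 2.08 * A / tp.
Qp = 2.08 * 496 / 7.9
   = 1031.68 / 7.9
   = 130.59 m^3/s per cm.

130.59


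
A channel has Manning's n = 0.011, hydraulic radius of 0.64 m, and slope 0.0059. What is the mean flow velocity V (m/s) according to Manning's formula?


Manning's equation gives V = (1/n) * R^(2/3) * S^(1/2).
First, compute R^(2/3) = 0.64^(2/3) = 0.7427.
Next, S^(1/2) = 0.0059^(1/2) = 0.076811.
Then 1/n = 1/0.011 = 90.91.
V = 90.91 * 0.7427 * 0.076811 = 5.1859 m/s.

5.1859


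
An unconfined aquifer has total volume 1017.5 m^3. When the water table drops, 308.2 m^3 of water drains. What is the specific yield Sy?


Specific yield Sy = Volume drained / Total volume.
Sy = 308.2 / 1017.5
   = 0.3029.

0.3029


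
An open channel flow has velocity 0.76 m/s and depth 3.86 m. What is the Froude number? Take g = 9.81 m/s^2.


The Froude number is defined as Fr = V / sqrt(g*y).
g*y = 9.81 * 3.86 = 37.8666.
sqrt(g*y) = sqrt(37.8666) = 6.1536.
Fr = 0.76 / 6.1536 = 0.1235.

0.1235


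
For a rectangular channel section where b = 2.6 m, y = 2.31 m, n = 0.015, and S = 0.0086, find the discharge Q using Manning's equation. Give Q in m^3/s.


For a rectangular channel, the cross-sectional area A = b * y = 2.6 * 2.31 = 6.01 m^2.
The wetted perimeter P = b + 2y = 2.6 + 2*2.31 = 7.22 m.
Hydraulic radius R = A/P = 6.01/7.22 = 0.8319 m.
Velocity V = (1/n)*R^(2/3)*S^(1/2) = (1/0.015)*0.8319^(2/3)*0.0086^(1/2) = 5.4684 m/s.
Discharge Q = A * V = 6.01 * 5.4684 = 32.843 m^3/s.

32.843


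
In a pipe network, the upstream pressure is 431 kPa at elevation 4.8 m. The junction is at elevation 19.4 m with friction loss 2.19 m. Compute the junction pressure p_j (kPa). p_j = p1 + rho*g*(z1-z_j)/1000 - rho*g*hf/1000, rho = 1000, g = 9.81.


Junction pressure: p_j = p1 + rho*g*(z1 - z_j)/1000 - rho*g*hf/1000.
Elevation term = 1000*9.81*(4.8 - 19.4)/1000 = -143.226 kPa.
Friction term = 1000*9.81*2.19/1000 = 21.484 kPa.
p_j = 431 + -143.226 - 21.484 = 266.29 kPa.

266.29


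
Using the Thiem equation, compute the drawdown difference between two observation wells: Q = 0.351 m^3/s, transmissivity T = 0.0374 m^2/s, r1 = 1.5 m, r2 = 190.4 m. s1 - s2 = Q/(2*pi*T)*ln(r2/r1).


Thiem equation: s1 - s2 = Q/(2*pi*T) * ln(r2/r1).
ln(r2/r1) = ln(190.4/1.5) = 4.8437.
Q/(2*pi*T) = 0.351 / (2*pi*0.0374) = 0.351 / 0.235 = 1.4937.
s1 - s2 = 1.4937 * 4.8437 = 7.2348 m.

7.2348


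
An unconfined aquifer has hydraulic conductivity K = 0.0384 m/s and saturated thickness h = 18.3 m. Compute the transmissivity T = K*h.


Transmissivity is defined as T = K * h.
T = 0.0384 * 18.3
  = 0.7027 m^2/s.

0.7027


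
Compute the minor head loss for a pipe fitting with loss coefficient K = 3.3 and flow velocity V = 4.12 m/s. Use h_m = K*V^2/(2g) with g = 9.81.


Minor loss formula: h_m = K * V^2/(2g).
V^2 = 4.12^2 = 16.9744.
V^2/(2g) = 16.9744 / 19.62 = 0.8652 m.
h_m = 3.3 * 0.8652 = 2.855 m.

2.855


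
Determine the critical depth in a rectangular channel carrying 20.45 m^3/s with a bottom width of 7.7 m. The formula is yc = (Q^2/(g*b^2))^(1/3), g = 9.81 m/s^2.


Using yc = (Q^2 / (g * b^2))^(1/3):
Q^2 = 20.45^2 = 418.2.
g * b^2 = 9.81 * 7.7^2 = 9.81 * 59.29 = 581.63.
Q^2 / (g*b^2) = 418.2 / 581.63 = 0.719.
yc = 0.719^(1/3) = 0.8959 m.

0.8959


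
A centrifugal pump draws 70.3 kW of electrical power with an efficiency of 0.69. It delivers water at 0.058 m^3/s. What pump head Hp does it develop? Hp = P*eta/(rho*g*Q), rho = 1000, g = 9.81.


Pump head formula: Hp = P * eta / (rho * g * Q).
Numerator: P * eta = 70.3 * 1000 * 0.69 = 48507.0 W.
Denominator: rho * g * Q = 1000 * 9.81 * 0.058 = 568.98.
Hp = 48507.0 / 568.98 = 85.25 m.

85.25


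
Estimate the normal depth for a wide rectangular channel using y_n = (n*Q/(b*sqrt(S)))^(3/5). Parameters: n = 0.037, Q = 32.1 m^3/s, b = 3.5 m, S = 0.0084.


We use the wide-channel approximation y_n = (n*Q/(b*sqrt(S)))^(3/5).
sqrt(S) = sqrt(0.0084) = 0.091652.
Numerator: n*Q = 0.037 * 32.1 = 1.1877.
Denominator: b*sqrt(S) = 3.5 * 0.091652 = 0.320782.
arg = 3.7025.
y_n = 3.7025^(3/5) = 2.1933 m.

2.1933


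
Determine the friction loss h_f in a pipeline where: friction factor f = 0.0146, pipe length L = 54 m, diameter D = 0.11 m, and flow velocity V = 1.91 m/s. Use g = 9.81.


Darcy-Weisbach equation: h_f = f * (L/D) * V^2/(2g).
f * L/D = 0.0146 * 54/0.11 = 7.1673.
V^2/(2g) = 1.91^2 / (2*9.81) = 3.6481 / 19.62 = 0.1859 m.
h_f = 7.1673 * 0.1859 = 1.333 m.

1.333


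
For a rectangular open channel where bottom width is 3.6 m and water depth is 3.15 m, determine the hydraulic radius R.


For a rectangular section:
Flow area A = b * y = 3.6 * 3.15 = 11.34 m^2.
Wetted perimeter P = b + 2y = 3.6 + 2*3.15 = 9.9 m.
Hydraulic radius R = A/P = 11.34 / 9.9 = 1.1455 m.

1.1455


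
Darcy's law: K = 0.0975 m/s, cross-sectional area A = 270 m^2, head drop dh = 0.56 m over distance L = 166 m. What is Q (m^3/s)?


Darcy's law: Q = K * A * i, where i = dh/L.
Hydraulic gradient i = 0.56 / 166 = 0.003373.
Q = 0.0975 * 270 * 0.003373
  = 0.0888 m^3/s.

0.0888


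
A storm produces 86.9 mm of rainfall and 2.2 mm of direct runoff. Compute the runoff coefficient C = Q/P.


The runoff coefficient C = runoff depth / rainfall depth.
C = 2.2 / 86.9
  = 0.0253.

0.0253


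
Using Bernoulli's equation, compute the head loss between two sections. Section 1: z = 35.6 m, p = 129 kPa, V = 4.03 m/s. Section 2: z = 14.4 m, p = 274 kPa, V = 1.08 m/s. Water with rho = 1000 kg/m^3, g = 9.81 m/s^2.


Total head at each section: H = z + p/(rho*g) + V^2/(2g).
H1 = 35.6 + 129*1000/(1000*9.81) + 4.03^2/(2*9.81)
   = 35.6 + 13.15 + 0.8278
   = 49.578 m.
H2 = 14.4 + 274*1000/(1000*9.81) + 1.08^2/(2*9.81)
   = 14.4 + 27.931 + 0.0594
   = 42.39 m.
h_L = H1 - H2 = 49.578 - 42.39 = 7.187 m.

7.187


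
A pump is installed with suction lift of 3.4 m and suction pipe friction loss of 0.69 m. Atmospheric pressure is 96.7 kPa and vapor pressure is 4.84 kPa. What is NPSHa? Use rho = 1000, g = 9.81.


NPSHa = p_atm/(rho*g) - z_s - hf_s - p_vap/(rho*g).
p_atm/(rho*g) = 96.7*1000 / (1000*9.81) = 9.857 m.
p_vap/(rho*g) = 4.84*1000 / (1000*9.81) = 0.493 m.
NPSHa = 9.857 - 3.4 - 0.69 - 0.493
      = 5.27 m.

5.27


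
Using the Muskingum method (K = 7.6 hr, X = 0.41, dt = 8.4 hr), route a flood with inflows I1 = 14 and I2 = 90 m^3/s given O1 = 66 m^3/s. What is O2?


Muskingum coefficients:
denom = 2*K*(1-X) + dt = 2*7.6*(1-0.41) + 8.4 = 17.368.
C0 = (dt - 2*K*X)/denom = (8.4 - 2*7.6*0.41)/17.368 = 0.1248.
C1 = (dt + 2*K*X)/denom = (8.4 + 2*7.6*0.41)/17.368 = 0.8425.
C2 = (2*K*(1-X) - dt)/denom = 0.0327.
O2 = C0*I2 + C1*I1 + C2*O1
   = 0.1248*90 + 0.8425*14 + 0.0327*66
   = 25.19 m^3/s.

25.19


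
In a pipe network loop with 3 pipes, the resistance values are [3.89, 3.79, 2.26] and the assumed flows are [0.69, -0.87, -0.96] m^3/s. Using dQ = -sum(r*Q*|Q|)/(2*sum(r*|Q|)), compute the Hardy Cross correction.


Numerator terms (r*Q*|Q|): 3.89*0.69*|0.69| = 1.852; 3.79*-0.87*|-0.87| = -2.8687; 2.26*-0.96*|-0.96| = -2.0828.
Sum of numerator = -3.0994.
Denominator terms (r*|Q|): 3.89*|0.69| = 2.6841; 3.79*|-0.87| = 3.2973; 2.26*|-0.96| = 2.1696.
2 * sum of denominator = 2 * 8.151 = 16.302.
dQ = --3.0994 / 16.302 = 0.1901 m^3/s.

0.1901


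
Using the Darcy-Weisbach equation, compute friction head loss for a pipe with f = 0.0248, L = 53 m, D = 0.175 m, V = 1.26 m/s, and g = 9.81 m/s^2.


Darcy-Weisbach equation: h_f = f * (L/D) * V^2/(2g).
f * L/D = 0.0248 * 53/0.175 = 7.5109.
V^2/(2g) = 1.26^2 / (2*9.81) = 1.5876 / 19.62 = 0.0809 m.
h_f = 7.5109 * 0.0809 = 0.608 m.

0.608


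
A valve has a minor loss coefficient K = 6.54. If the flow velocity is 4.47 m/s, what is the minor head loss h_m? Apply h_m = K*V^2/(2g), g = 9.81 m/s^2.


Minor loss formula: h_m = K * V^2/(2g).
V^2 = 4.47^2 = 19.9809.
V^2/(2g) = 19.9809 / 19.62 = 1.0184 m.
h_m = 6.54 * 1.0184 = 6.6603 m.

6.6603


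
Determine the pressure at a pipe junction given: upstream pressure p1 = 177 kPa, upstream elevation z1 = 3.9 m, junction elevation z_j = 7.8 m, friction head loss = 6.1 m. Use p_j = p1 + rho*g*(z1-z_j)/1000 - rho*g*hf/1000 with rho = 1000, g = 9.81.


Junction pressure: p_j = p1 + rho*g*(z1 - z_j)/1000 - rho*g*hf/1000.
Elevation term = 1000*9.81*(3.9 - 7.8)/1000 = -38.259 kPa.
Friction term = 1000*9.81*6.1/1000 = 59.841 kPa.
p_j = 177 + -38.259 - 59.841 = 78.9 kPa.

78.9


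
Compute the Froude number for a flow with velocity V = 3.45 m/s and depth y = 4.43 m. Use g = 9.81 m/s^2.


The Froude number is defined as Fr = V / sqrt(g*y).
g*y = 9.81 * 4.43 = 43.4583.
sqrt(g*y) = sqrt(43.4583) = 6.5923.
Fr = 3.45 / 6.5923 = 0.5233.

0.5233


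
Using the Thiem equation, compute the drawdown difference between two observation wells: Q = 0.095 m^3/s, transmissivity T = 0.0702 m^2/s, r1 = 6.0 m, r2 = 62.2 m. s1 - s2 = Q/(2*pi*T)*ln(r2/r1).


Thiem equation: s1 - s2 = Q/(2*pi*T) * ln(r2/r1).
ln(r2/r1) = ln(62.2/6.0) = 2.3386.
Q/(2*pi*T) = 0.095 / (2*pi*0.0702) = 0.095 / 0.4411 = 0.2154.
s1 - s2 = 0.2154 * 2.3386 = 0.5037 m.

0.5037


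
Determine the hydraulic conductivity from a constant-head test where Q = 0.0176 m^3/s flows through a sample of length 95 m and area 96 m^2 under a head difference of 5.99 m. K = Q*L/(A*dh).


From K = Q*L / (A*dh):
Numerator: Q*L = 0.0176 * 95 = 1.672.
Denominator: A*dh = 96 * 5.99 = 575.04.
K = 1.672 / 575.04 = 0.002908 m/s.

0.002908


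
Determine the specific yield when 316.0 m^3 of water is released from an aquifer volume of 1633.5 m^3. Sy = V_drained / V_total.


Specific yield Sy = Volume drained / Total volume.
Sy = 316.0 / 1633.5
   = 0.1934.

0.1934


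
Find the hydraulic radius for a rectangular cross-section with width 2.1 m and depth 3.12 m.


For a rectangular section:
Flow area A = b * y = 2.1 * 3.12 = 6.55 m^2.
Wetted perimeter P = b + 2y = 2.1 + 2*3.12 = 8.34 m.
Hydraulic radius R = A/P = 6.55 / 8.34 = 0.7856 m.

0.7856


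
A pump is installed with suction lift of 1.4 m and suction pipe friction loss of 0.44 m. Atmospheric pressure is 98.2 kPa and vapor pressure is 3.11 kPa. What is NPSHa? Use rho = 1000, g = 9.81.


NPSHa = p_atm/(rho*g) - z_s - hf_s - p_vap/(rho*g).
p_atm/(rho*g) = 98.2*1000 / (1000*9.81) = 10.01 m.
p_vap/(rho*g) = 3.11*1000 / (1000*9.81) = 0.317 m.
NPSHa = 10.01 - 1.4 - 0.44 - 0.317
      = 7.85 m.

7.85


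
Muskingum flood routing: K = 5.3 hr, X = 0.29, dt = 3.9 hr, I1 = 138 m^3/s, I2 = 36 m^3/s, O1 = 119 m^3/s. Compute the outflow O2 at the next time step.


Muskingum coefficients:
denom = 2*K*(1-X) + dt = 2*5.3*(1-0.29) + 3.9 = 11.426.
C0 = (dt - 2*K*X)/denom = (3.9 - 2*5.3*0.29)/11.426 = 0.0723.
C1 = (dt + 2*K*X)/denom = (3.9 + 2*5.3*0.29)/11.426 = 0.6104.
C2 = (2*K*(1-X) - dt)/denom = 0.3173.
O2 = C0*I2 + C1*I1 + C2*O1
   = 0.0723*36 + 0.6104*138 + 0.3173*119
   = 124.6 m^3/s.

124.6
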